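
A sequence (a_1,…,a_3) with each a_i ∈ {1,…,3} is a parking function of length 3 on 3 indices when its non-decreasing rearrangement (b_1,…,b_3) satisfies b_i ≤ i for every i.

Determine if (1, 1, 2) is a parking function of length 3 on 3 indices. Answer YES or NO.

Sorted: b = (1, 1, 2).
  b_1=1 ≤ 1
  b_2=1 ≤ 2
  b_3=2 ≤ 3
All bounds hold ⇒ YES

YES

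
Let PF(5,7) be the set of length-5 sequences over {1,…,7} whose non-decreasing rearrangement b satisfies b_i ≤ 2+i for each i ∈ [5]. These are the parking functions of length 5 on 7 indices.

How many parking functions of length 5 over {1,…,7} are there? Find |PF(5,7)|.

12288

#PF = (7−5+1)·(7+1)^(5−1) = 3×4096 = 12288
Check (4,6,3,2,3) → sorted (2,3,3,4,6): b_i ≤ 2+i ∀i, a PF.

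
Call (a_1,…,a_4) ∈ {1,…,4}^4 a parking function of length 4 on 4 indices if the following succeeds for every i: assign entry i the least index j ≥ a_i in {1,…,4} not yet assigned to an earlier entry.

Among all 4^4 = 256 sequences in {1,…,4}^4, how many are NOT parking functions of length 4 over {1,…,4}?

|PF(4,4)| = (5−4)·5^(4−1) = 1×125 = 125 (Pollak)
Example (3,3,4,2) → sorted (2,3,3,4): b_1=2>1, not a PF.
4^4 − 125 = 256 − 125 = 131

131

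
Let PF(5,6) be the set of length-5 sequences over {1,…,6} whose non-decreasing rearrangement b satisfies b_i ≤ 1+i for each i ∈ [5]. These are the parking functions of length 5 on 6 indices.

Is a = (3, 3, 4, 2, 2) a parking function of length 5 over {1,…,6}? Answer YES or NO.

Order a: b = (2, 2, 3, 3, 4).
  b_1=2 ≤ 2
  b_2=2 ≤ 3
  b_3=3 ≤ 4
  b_4=3 ≤ 5
  b_5=4 ≤ 6
All bounds hold ⇒ YES

YES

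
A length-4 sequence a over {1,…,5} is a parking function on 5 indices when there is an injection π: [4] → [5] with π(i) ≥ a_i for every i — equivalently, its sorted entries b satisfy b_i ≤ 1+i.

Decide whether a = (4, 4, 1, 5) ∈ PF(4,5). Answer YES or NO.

NO

Rearranged: b = (1, 4, 4, 5).
  b_1=1 ≤ 2
  b_2=4 > 3
  fails at i=2 ⇒ NO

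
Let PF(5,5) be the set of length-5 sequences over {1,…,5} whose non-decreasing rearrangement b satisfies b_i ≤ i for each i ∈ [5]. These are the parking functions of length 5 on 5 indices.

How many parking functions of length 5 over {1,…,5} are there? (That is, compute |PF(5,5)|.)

1296

|PF| = 1·6^4 = 1×1296 = 1296 (Pollak)
E.g. (1,3,3,1,4) → sorted (1,1,3,3,4): b_i ≤ i ∀i, a PF.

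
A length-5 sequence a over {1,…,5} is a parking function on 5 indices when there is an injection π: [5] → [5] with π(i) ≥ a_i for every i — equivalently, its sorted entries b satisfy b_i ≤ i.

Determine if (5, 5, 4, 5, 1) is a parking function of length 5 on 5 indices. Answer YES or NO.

Rearranged: b = (1, 4, 5, 5, 5).
  b_1=1 ≤ 1
  b_2=4 > 2
  fails at i=2 ⇒ NO

NO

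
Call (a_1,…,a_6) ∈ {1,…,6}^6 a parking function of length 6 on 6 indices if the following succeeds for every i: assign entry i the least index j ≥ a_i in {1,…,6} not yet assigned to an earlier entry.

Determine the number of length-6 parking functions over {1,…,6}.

Count = 1·7^5 = 1 · 16807 = 16807
One tuple (3,1,4,5,5,2) → sorted (1,2,3,4,5,5): b_i ≤ i ∀i, a PF.

16807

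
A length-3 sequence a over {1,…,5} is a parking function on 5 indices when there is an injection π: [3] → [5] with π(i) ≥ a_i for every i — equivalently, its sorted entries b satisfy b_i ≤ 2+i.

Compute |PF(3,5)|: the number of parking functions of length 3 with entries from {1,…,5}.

108

Count = (5+1−3)·(5+1)^{3−1} = 3×36 = 108
One tuple (1,3,5) → sorted (1,3,5): b_i ≤ 2+i ∀i, a PF.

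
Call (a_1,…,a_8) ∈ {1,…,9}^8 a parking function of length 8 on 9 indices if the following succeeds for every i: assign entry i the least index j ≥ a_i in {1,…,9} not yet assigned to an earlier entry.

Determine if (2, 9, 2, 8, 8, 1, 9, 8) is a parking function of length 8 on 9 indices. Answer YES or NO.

NO

Sorted: b = (1, 2, 2, 8, 8, 8, 9, 9).
  b_1=1 ≤ 2
  b_2=2 ≤ 3
  b_3=2 ≤ 4
  b_4=8 > 5
  fails at i=4 ⇒ NO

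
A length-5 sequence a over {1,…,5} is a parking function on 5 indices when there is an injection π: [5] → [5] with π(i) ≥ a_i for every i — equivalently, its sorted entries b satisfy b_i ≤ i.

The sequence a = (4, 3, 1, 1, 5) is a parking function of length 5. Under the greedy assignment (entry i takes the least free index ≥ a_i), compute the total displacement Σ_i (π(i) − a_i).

1

Σπ = 15 ({1..5} each once); Σa = 4+3+1+1+5 = 14; disp = 15−14 = 1.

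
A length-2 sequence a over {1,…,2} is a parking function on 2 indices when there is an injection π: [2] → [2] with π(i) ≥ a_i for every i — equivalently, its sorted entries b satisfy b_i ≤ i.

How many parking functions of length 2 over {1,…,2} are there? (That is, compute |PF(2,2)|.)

3

#PF = (2−2+1)·(2+1)^(2−1) = 1·3 = 3 (Pollak)
Check (1,1) → sorted (1,1): b_i ≤ i ∀i, a PF.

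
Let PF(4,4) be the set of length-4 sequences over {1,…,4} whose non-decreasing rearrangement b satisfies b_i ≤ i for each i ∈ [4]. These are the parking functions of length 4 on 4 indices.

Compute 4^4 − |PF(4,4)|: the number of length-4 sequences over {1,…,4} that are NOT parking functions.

#PF = (5−4)·5^(4−1) = 1 · 125 = 125 (Konheim–Weiss)
One tuple (2,3,2,3) → sorted (2,2,3,3): b_1=2>1, not a PF.
So 256 − 125 = 131 fail.

131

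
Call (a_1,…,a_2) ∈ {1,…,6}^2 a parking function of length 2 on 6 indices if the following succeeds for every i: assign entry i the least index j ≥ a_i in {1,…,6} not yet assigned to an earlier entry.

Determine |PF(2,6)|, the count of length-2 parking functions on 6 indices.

35

#PF = (6+1−2)·(6+1)^{2−1} = 5·7 = 35 [KW]
E.g. (6,2) → sorted (2,6): b_i ≤ 4+i ∀i, a PF.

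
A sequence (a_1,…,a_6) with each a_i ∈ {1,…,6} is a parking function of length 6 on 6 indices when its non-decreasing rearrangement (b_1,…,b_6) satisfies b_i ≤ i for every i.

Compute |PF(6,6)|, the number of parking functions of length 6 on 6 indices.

16807

|PF| = (6+1−6)·(6+1)^{6−1} = 1 · 16807 = 16807 (Pollak)
Check (1,3,3,3,6,2) → sorted (1,2,3,3,3,6): b_i ≤ i ∀i, a PF.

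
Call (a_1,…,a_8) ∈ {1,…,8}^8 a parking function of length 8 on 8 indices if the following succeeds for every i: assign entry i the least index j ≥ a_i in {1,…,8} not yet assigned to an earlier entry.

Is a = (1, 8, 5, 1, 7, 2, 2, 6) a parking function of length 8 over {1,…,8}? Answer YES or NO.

Sorted: b = (1, 1, 2, 2, 5, 6, 7, 8).
  b_1=1 ≤ 1
  b_2=1 ≤ 2
  b_3=2 ≤ 3
  b_4=2 ≤ 4
  b_5=5 ≤ 5
  b_6=6 ≤ 6
  b_7=7 ≤ 7
  b_8=8 ≤ 8
All bounds hold ⇒ YES

YES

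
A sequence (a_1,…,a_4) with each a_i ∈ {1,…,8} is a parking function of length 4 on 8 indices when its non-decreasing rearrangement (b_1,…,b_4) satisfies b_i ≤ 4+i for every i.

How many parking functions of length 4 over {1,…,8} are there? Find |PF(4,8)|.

3645

|PF| = (9−4)·9^(4−1) = 5×729 = 3645 (Pollak)
Check (3,1,5,7) → sorted (1,3,5,7): b_i ≤ 4+i ∀i, a PF.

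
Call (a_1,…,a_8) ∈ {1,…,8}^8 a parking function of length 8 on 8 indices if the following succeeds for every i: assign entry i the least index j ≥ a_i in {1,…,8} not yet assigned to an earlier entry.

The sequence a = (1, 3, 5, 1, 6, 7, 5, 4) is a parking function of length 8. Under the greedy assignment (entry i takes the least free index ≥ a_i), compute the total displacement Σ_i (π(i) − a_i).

Σπ = 36 ({1..8} each once); Σa = 1+3+5+1+6+7+5+4 = 32; disp = 36−32 = 4.

4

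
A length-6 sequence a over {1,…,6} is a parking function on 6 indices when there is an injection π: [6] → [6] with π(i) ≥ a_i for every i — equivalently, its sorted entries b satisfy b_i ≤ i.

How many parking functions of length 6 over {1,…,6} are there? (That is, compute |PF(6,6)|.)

#PF = (6−6+1)·(6+1)^(6−1) = 1 · 16807 = 16807 (Konheim–Weiss)
E.g. (3,1,4,6,3,1) → sorted (1,1,3,3,4,6): b_i ≤ i ∀i, a PF.

16807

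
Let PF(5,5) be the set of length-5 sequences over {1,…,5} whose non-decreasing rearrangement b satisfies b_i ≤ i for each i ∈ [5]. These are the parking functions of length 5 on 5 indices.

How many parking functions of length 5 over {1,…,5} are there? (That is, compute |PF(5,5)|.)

1296

|PF| = (5−5+1)·(5+1)^(5−1) = 1 · 1296 = 1296 (Konheim–Weiss)
E.g. (1,5,2,1,1) → sorted (1,1,1,2,5): b_i ≤ i ∀i, a PF.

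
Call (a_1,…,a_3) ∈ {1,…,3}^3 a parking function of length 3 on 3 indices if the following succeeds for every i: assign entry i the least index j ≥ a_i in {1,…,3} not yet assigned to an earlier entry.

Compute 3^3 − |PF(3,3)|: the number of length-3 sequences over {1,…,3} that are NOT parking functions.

11

Count = (3−3+1)·(3+1)^(3−1) = 1 · 16 = 16 (Pollak)
One tuple (3,2,3) → sorted (2,3,3): b_1=2>1, not a PF.
3^3 − 16 = 27 − 16 = 11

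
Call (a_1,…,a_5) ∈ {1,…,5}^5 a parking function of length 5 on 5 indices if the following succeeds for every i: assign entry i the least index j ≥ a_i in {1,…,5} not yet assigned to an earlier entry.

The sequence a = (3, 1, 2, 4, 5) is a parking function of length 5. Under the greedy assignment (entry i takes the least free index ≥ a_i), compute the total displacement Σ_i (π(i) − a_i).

0

Σπ = 5·6/2 = 15 (π permutes [5]); Σa = 3+1+2+4+5 = 15; disp = 15−15 = 0.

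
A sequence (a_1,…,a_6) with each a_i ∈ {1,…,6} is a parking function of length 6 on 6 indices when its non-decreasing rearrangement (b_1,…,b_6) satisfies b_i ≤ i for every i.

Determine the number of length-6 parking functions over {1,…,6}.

|PF| = (6−6+1)·(6+1)^(6−1) = 1·16807 = 16807 (Konheim–Weiss)
One tuple (1,3,2,3,4,6) → sorted (1,2,3,3,4,6): b_i ≤ i ∀i, a PF.

16807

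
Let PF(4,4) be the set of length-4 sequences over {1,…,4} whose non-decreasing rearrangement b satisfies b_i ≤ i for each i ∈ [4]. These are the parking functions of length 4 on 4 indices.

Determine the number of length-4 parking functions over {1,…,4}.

125

#PF = (4−4+1)·(4+1)^(4−1) = 1×125 = 125 (Pollak)
E.g. (1,2,3,4) → sorted (1,2,3,4): b_i ≤ i ∀i, a PF.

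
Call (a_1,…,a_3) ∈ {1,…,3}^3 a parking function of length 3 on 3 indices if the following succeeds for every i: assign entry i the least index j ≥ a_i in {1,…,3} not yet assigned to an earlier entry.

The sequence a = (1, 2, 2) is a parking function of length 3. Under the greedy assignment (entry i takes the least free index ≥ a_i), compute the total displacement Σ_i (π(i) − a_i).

1

Σπ = 3·4/2 = 6 (π permutes [3]); Σa = 1+2+2 = 5; disp = 6−5 = 1.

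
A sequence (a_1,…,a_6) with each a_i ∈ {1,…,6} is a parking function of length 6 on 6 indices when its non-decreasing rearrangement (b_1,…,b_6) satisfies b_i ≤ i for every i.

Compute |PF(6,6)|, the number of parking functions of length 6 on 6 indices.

16807

|PF| = 1·7^5 = 1 · 16807 = 16807 (Konheim–Weiss)
Example (6,1,1,3,5,4) → sorted (1,1,3,4,5,6): b_i ≤ i ∀i, a PF.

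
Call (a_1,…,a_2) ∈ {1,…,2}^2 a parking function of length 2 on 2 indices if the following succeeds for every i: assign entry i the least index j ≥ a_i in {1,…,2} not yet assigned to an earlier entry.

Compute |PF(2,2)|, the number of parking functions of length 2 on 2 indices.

3

Count = (2−2+1)·(2+1)^(2−1) = 1·3 = 3 (Pollak)
Check (1,2) → sorted (1,2): b_i ≤ i ∀i, a PF.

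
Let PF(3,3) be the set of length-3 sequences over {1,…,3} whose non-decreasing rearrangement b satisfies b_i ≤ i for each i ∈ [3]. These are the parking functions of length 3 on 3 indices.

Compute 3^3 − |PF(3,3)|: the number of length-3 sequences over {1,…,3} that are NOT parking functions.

11

|PF| = (3+1−3)·(3+1)^{3−1} = 1 · 16 = 16 (Pollak)
Check (3,3,2) → sorted (2,3,3): b_1=2>1, not a PF.
3^3 − 16 = 27 − 16 = 11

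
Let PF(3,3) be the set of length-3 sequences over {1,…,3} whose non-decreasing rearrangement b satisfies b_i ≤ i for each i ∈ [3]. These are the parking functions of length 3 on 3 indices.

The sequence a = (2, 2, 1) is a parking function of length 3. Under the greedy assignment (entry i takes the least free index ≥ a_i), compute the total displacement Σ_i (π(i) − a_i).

1

Σπ = 3·4/2 = 6 (π permutes [3]); Σa = 2+2+1 = 5; disp = 6−5 = 1.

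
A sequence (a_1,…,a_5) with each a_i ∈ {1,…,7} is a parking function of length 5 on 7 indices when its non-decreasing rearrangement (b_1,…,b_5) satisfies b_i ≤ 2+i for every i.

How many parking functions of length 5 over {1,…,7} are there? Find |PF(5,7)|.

#PF = (8−5)·8^(5−1) = 3 · 4096 = 12288 [KW]
E.g. (1,1,2,4,7) → sorted (1,1,2,4,7): b_i ≤ 2+i ∀i, a PF.

12288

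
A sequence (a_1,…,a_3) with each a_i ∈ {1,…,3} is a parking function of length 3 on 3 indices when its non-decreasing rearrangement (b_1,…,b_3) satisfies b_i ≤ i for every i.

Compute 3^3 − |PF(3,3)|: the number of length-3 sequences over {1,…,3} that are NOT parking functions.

#PF = (3−3+1)·(3+1)^(3−1) = 1×16 = 16 (Konheim–Weiss)
Check (3,3,1) → sorted (1,3,3): b_2=3>2, not a PF.
So 27 − 16 = 11 fail.

11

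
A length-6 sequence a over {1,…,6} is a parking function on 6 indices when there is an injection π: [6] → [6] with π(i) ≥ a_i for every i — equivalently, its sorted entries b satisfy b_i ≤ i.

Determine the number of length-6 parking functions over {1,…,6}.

|PF| = (6+1−6)·(6+1)^{6−1} = 1 · 16807 = 16807 (Pollak)
Check (4,2,4,1,4,1) → sorted (1,1,2,4,4,4): b_i ≤ i ∀i, a PF.

16807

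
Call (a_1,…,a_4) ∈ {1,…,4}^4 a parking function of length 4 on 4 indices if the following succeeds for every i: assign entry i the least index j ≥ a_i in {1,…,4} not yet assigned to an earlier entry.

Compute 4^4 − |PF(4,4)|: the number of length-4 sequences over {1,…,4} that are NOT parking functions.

Count = (4+1−4)·(4+1)^{4−1} = 1·125 = 125
Check (3,3,2,4) → sorted (2,3,3,4): b_1=2>1, not a PF.
4^4 − 125 = 256 − 125 = 131

131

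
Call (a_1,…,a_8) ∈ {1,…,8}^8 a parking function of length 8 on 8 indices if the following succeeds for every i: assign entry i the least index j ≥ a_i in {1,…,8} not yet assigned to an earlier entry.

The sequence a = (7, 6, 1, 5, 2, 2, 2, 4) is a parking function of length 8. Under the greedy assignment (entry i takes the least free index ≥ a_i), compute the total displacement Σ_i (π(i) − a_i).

Σπ(i) = 1+…+8 = 36; Σa = 7+6+1+5+2+2+2+4 = 29; disp = 36−29 = 7.

7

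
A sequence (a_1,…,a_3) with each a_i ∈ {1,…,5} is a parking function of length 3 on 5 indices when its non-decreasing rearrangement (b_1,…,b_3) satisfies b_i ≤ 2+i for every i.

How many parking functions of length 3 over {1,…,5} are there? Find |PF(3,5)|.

Count = (5−3+1)·(5+1)^(3−1) = 3×36 = 108 (Konheim–Weiss)
Check (2,5,4) → sorted (2,4,5): b_i ≤ 2+i ∀i, a PF.

108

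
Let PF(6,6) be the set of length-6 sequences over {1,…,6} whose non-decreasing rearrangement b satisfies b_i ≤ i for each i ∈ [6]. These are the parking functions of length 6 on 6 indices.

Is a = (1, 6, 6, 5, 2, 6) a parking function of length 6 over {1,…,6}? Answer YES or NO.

Rearranged: b = (1, 2, 5, 6, 6, 6).
  b_1=1 ≤ 1
  b_2=2 ≤ 2
  b_3=5 > 3
  fails at i=3 ⇒ NO

NO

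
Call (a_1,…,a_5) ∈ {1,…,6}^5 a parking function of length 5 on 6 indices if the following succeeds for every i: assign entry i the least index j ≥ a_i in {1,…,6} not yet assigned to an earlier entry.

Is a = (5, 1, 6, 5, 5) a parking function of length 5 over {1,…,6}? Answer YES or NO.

Rearranged: b = (1, 5, 5, 5, 6).
  b_1=1 ≤ 2
  b_2=5 > 3
  fails at i=2 ⇒ NO

NO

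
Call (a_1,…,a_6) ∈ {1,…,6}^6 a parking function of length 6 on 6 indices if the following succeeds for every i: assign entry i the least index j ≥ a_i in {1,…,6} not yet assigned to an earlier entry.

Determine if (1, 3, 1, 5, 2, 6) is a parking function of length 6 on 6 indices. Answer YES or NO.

Order a: b = (1, 1, 2, 3, 5, 6).
  b_1=1 ≤ 1
  b_2=1 ≤ 2
  b_3=2 ≤ 3
  b_4=3 ≤ 4
  b_5=5 ≤ 5
  b_6=6 ≤ 6
All bounds hold ⇒ YES

YES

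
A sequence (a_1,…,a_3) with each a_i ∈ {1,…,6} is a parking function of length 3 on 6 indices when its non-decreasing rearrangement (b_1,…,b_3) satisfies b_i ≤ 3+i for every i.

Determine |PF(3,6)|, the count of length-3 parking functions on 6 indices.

196

#PF = (7−3)·7^(3−1) = 4×49 = 196 (Konheim–Weiss)
Check (4,4,5) → sorted (4,4,5): b_i ≤ 3+i ∀i, a PF.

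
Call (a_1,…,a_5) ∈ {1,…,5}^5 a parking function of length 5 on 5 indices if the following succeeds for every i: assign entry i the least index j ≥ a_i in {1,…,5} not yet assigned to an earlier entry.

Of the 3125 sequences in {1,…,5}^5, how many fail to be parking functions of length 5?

1829

|PF| = (6−5)·6^(5−1) = 1×1296 = 1296 (Konheim–Weiss)
One tuple (2,4,3,4,5) → sorted (2,3,4,4,5): b_1=2>1, not a PF.
5^5 − 1296 = 3125 − 1296 = 1829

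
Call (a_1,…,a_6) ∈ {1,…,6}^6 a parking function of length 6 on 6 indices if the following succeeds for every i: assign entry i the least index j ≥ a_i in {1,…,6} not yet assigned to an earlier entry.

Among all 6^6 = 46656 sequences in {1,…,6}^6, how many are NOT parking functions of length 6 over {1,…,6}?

|PF(6,6)| = (7−6)·7^(6−1) = 1 · 16807 = 16807
One tuple (5,5,5,1,2,1) → sorted (1,1,2,5,5,5): b_4=5>4, not a PF.
Total 46656; non-PF = 46656−16807 = 29849

29849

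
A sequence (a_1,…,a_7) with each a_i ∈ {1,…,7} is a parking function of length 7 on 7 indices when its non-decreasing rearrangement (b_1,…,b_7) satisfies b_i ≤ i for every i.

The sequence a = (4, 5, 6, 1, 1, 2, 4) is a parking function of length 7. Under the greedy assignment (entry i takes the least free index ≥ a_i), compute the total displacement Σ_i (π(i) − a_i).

Σπ = 7·8/2 = 28 (π permutes [7]); Σa = 4+5+6+1+1+2+4 = 23; disp = 28−23 = 5.

5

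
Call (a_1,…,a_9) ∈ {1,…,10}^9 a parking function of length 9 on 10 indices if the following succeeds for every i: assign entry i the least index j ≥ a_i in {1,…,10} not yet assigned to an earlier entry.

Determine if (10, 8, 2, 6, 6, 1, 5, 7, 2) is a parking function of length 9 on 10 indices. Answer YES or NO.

Rearranged: b = (1, 2, 2, 5, 6, 6, 7, 8, 10).
  b_1=1 ≤ 2
  b_2=2 ≤ 3
  b_3=2 ≤ 4
  b_4=5 ≤ 5
  b_5=6 ≤ 6
  b_6=6 ≤ 7
  b_7=7 ≤ 8
  b_8=8 ≤ 9
  b_9=10 ≤ 10
All bounds hold ⇒ YES

YES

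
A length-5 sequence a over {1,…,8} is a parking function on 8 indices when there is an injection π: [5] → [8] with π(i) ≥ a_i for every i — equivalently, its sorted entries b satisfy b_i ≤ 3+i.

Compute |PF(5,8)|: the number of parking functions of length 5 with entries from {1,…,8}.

#PF = (8+1−5)·(8+1)^{5−1} = 4·6561 = 26244 (Konheim–Weiss)
One tuple (7,6,3,1,5) → sorted (1,3,5,6,7): b_i ≤ 3+i ∀i, a PF.

26244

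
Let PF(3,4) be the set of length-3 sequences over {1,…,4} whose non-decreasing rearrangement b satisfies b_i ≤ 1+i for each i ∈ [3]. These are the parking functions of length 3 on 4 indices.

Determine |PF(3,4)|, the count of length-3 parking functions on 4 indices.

|PF| = (4−3+1)·(4+1)^(3−1) = 2·25 = 50
Check (3,4,2) → sorted (2,3,4): b_i ≤ 1+i ∀i, a PF.

50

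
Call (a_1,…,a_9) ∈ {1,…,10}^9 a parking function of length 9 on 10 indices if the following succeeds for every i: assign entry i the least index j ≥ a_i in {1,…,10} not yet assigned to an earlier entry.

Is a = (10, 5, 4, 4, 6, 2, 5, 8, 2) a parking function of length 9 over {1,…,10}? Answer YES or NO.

Sorted: b = (2, 2, 4, 4, 5, 5, 6, 8, 10).
  b_1=2 ≤ 2
  b_2=2 ≤ 3
  b_3=4 ≤ 4
  b_4=4 ≤ 5
  b_5=5 ≤ 6
  b_6=5 ≤ 7
  b_7=6 ≤ 8
  b_8=8 ≤ 9
  b_9=10 ≤ 10
All bounds hold ⇒ YES

YES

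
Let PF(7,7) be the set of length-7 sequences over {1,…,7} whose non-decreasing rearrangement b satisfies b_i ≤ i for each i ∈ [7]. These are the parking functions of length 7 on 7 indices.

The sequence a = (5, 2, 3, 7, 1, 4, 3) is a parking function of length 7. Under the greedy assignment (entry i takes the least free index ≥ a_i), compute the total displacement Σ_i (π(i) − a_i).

Σπ = 7·8/2 = 28 (π permutes [7]); Σa = 5+2+3+7+1+4+3 = 25; disp = 28−25 = 3.

3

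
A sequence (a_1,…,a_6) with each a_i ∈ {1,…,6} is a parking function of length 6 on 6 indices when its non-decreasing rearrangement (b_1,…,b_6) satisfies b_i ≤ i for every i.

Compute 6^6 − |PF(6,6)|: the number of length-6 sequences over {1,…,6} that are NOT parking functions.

|PF(6,6)| = (6+1−6)·(6+1)^{6−1} = 1·16807 = 16807 [KW]
One tuple (3,4,6,3,2,3) → sorted (2,3,3,3,4,6): b_1=2>1, not a PF.
So 46656 − 16807 = 29849 fail.

29849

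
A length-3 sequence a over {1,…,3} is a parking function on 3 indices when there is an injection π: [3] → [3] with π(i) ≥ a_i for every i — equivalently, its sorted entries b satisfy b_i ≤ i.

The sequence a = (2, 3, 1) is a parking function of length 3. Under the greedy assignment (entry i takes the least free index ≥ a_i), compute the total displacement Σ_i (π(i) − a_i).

Σπ(i) = 1+…+3 = 6; Σa = 2+3+1 = 6; disp = 6−6 = 0.

0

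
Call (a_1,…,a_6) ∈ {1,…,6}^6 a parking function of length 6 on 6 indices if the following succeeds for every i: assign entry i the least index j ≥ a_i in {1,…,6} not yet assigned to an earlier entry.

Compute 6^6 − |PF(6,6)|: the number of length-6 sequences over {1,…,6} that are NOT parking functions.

29849

Count = (6+1−6)·(6+1)^{6−1} = 1·16807 = 16807 [KW]
One tuple (1,4,3,4,5,6) → sorted (1,3,4,4,5,6): b_2=3>2, not a PF.
Total 46656; non-PF = 46656−16807 = 29849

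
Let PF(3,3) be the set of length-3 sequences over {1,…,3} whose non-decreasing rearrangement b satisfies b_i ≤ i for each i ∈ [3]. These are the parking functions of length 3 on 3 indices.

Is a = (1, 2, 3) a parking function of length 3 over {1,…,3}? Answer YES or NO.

YES

Rearranged: b = (1, 2, 3).
  b_1=1 ≤ 1
  b_2=2 ≤ 2
  b_3=3 ≤ 3
All bounds hold ⇒ YES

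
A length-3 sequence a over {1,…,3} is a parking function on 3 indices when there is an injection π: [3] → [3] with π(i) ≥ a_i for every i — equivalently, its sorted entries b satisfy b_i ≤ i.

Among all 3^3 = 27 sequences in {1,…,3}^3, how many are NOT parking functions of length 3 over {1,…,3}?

11

Count = (4−3)·4^(3−1) = 1×16 = 16 [KW]
One tuple (3,2,3) → sorted (2,3,3): b_1=2>1, not a PF.
3^3 − 16 = 27 − 16 = 11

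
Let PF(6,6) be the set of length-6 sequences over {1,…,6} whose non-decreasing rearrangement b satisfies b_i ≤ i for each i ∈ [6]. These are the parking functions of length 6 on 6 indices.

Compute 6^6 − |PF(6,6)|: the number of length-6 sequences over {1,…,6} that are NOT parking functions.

#PF = (6+1−6)·(6+1)^{6−1} = 1×16807 = 16807
Check (6,3,6,2,3,4) → sorted (2,3,3,4,6,6): b_1=2>1, not a PF.
So 46656 − 16807 = 29849 fail.

29849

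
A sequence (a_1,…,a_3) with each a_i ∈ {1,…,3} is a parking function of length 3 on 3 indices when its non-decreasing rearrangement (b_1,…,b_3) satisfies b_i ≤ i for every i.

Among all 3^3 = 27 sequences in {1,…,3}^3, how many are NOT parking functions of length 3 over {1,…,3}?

Count = (3−3+1)·(3+1)^(3−1) = 1 · 16 = 16
E.g. (3,2,2) → sorted (2,2,3): b_1=2>1, not a PF.
3^3 − 16 = 27 − 16 = 11

11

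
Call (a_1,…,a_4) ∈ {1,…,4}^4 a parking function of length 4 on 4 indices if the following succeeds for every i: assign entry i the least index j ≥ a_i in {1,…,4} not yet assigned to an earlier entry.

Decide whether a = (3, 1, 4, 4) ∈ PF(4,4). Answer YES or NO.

Sorted: b = (1, 3, 4, 4).
  b_1=1 ≤ 1
  b_2=3 > 2
  fails at i=2 ⇒ NO

NO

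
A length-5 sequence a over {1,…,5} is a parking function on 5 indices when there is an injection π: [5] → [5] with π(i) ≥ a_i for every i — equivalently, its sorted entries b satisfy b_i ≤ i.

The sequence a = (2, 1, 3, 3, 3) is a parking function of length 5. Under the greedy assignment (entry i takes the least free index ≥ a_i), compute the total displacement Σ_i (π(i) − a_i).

Σπ(i) = 1+…+5 = 15; Σa = 2+1+3+3+3 = 12; disp = 15−12 = 3.

3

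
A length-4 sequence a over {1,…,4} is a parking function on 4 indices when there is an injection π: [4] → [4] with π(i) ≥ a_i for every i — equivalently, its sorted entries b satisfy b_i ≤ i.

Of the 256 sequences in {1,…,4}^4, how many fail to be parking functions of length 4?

#PF = 1·5^3 = 1×125 = 125 [KW]
E.g. (2,3,4,4) → sorted (2,3,4,4): b_1=2>1, not a PF.
4^4 − 125 = 256 − 125 = 131

131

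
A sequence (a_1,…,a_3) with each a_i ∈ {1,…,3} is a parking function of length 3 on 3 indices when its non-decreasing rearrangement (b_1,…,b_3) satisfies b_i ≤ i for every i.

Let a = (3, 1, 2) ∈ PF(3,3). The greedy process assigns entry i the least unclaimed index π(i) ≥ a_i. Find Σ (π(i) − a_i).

0

Σπ(i) = 1+…+3 = 6; Σa = 3+1+2 = 6; disp = 6−6 = 0.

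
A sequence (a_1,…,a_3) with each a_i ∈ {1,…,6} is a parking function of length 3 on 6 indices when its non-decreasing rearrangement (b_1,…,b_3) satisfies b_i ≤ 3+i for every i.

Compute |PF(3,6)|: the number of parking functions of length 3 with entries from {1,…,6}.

196

|PF| = (7−3)·7^(3−1) = 4·49 = 196 [KW]
Example (4,5,4) → sorted (4,4,5): b_i ≤ 3+i ∀i, a PF.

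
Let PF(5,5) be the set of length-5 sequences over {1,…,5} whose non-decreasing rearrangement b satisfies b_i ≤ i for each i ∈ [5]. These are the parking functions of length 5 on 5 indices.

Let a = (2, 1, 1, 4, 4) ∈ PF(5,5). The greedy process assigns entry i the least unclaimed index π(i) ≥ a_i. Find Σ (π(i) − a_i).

3

Σπ = 5·6/2 = 15 (π permutes [5]); Σa = 2+1+1+4+4 = 12; disp = 15−12 = 3.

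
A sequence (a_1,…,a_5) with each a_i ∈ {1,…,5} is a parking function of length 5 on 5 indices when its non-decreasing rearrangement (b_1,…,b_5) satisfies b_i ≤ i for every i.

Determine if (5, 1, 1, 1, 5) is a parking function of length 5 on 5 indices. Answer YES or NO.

NO

Order a: b = (1, 1, 1, 5, 5).
  b_1=1 ≤ 1
  b_2=1 ≤ 2
  b_3=1 ≤ 3
  b_4=5 > 4
  fails at i=4 ⇒ NO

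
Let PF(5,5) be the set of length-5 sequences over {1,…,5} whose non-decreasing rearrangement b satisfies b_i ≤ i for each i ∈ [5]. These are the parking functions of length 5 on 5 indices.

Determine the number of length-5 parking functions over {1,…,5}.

|PF| = (5−5+1)·(5+1)^(5−1) = 1·1296 = 1296 (Pollak)
One tuple (5,1,2,1,4) → sorted (1,1,2,4,5): b_i ≤ i ∀i, a PF.

1296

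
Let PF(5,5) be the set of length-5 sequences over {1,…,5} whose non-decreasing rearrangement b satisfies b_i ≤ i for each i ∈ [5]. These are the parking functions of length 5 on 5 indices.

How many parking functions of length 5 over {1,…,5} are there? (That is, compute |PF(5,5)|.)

1296

Count = (5+1−5)·(5+1)^{5−1} = 1·1296 = 1296 [KW]
One tuple (1,3,5,1,1) → sorted (1,1,1,3,5): b_i ≤ i ∀i, a PF.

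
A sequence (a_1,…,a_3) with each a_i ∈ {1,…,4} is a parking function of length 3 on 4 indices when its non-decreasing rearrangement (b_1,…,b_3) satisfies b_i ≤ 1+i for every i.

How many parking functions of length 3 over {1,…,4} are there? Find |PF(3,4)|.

#PF = 2·5^2 = 2·25 = 50 (Konheim–Weiss)
E.g. (1,2,3) → sorted (1,2,3): b_i ≤ 1+i ∀i, a PF.

50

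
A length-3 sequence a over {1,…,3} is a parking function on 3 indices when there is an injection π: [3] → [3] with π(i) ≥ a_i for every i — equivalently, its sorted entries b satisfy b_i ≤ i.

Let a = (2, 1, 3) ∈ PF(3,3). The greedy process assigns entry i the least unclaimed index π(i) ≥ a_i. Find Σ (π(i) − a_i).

Σπ(i) = 1+…+3 = 6; Σa = 2+1+3 = 6; disp = 6−6 = 0.

0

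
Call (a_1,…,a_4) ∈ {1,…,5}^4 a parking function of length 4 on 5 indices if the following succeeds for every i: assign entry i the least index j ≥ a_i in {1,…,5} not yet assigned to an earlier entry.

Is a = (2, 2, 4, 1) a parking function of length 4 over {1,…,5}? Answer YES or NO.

Sorted: b = (1, 2, 2, 4).
  b_1=1 ≤ 2
  b_2=2 ≤ 3
  b_3=2 ≤ 4
  b_4=4 ≤ 5
All bounds hold ⇒ YES

YES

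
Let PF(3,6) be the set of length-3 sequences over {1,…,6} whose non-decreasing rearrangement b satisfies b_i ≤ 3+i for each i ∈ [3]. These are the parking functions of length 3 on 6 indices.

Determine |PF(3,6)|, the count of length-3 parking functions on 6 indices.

|PF(3,6)| = (7−3)·7^(3−1) = 4 · 49 = 196
E.g. (4,4,4) → sorted (4,4,4): b_i ≤ 3+i ∀i, a PF.

196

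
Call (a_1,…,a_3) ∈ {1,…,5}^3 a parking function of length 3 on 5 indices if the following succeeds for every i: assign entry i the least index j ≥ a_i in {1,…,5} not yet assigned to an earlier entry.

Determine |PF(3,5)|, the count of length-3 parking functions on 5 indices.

108

|PF| = (5−3+1)·(5+1)^(3−1) = 3×36 = 108 [KW]
One tuple (5,4,2) → sorted (2,4,5): b_i ≤ 2+i ∀i, a PF.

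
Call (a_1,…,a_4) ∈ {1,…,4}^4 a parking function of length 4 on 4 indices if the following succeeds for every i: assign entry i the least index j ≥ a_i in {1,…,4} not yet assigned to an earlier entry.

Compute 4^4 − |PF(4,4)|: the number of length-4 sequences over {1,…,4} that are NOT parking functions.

|PF(4,4)| = (4+1−4)·(4+1)^{4−1} = 1×125 = 125 (Pollak)
Example (2,3,3,3) → sorted (2,3,3,3): b_1=2>1, not a PF.
Total 256; non-PF = 256−125 = 131

131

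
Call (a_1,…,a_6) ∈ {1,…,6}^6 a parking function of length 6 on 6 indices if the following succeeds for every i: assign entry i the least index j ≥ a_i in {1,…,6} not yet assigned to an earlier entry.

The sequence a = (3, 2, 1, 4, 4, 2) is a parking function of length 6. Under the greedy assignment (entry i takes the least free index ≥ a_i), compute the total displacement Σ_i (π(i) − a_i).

Σπ(i) = 1+…+6 = 21; Σa = 3+2+1+4+4+2 = 16; disp = 21−16 = 5.

5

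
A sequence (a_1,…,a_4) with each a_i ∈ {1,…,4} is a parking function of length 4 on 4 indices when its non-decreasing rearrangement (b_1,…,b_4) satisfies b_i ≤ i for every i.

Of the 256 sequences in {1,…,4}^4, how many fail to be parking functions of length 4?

131

|PF(4,4)| = 1·5^3 = 1 · 125 = 125
One tuple (2,4,4,4) → sorted (2,4,4,4): b_1=2>1, not a PF.
So 256 − 125 = 131 fail.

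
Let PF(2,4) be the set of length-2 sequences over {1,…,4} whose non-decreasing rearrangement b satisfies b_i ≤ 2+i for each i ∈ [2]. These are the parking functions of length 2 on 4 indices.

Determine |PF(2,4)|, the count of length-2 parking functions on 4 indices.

15

|PF(2,4)| = (4+1−2)·(4+1)^{2−1} = 3·5 = 15
One tuple (3,2) → sorted (2,3): b_i ≤ 2+i ∀i, a PF.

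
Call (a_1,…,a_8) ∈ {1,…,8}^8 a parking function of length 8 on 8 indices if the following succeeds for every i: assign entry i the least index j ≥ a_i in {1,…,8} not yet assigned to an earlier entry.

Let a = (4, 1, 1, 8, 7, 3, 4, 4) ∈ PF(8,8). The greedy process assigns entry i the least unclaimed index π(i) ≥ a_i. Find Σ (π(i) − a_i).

4

Σπ = 36 ({1..8} each once); Σa = 4+1+1+8+7+3+4+4 = 32; disp = 36−32 = 4.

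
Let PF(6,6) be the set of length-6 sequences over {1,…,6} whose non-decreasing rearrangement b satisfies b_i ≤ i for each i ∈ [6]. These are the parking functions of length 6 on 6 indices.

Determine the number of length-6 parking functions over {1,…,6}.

16807

|PF(6,6)| = (7−6)·7^(6−1) = 1·16807 = 16807 [KW]
Example (1,3,1,3,4,1) → sorted (1,1,1,3,3,4): b_i ≤ i ∀i, a PF.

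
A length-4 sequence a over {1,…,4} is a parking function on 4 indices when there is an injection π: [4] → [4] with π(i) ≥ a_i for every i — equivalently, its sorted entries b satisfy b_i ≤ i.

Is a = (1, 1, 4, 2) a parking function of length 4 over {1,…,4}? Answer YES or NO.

Order a: b = (1, 1, 2, 4).
  b_1=1 ≤ 1
  b_2=1 ≤ 2
  b_3=2 ≤ 3
  b_4=4 ≤ 4
All bounds hold ⇒ YES

YES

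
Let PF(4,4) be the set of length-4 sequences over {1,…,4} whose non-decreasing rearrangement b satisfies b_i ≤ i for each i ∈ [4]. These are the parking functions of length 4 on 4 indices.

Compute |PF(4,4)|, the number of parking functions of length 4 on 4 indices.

Count = 1·5^3 = 1·125 = 125 [KW]
E.g. (1,1,1,1) → sorted (1,1,1,1): b_i ≤ i ∀i, a PF.

125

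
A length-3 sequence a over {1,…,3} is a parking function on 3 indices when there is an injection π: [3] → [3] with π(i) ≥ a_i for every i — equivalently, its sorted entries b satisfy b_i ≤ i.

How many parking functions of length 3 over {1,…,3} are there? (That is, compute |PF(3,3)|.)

|PF(3,3)| = (3+1−3)·(3+1)^{3−1} = 1·16 = 16 (Konheim–Weiss)
E.g. (1,2,2) → sorted (1,2,2): b_i ≤ i ∀i, a PF.

16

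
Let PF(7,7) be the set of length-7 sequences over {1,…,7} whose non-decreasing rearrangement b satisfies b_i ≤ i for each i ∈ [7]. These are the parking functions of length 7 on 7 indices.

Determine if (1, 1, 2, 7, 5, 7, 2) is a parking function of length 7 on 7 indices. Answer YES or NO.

Rearranged: b = (1, 1, 2, 2, 5, 7, 7).
  b_1=1 ≤ 1
  b_2=1 ≤ 2
  b_3=2 ≤ 3
  b_4=2 ≤ 4
  b_5=5 ≤ 5
  b_6=7 > 6
  fails at i=6 ⇒ NO

NO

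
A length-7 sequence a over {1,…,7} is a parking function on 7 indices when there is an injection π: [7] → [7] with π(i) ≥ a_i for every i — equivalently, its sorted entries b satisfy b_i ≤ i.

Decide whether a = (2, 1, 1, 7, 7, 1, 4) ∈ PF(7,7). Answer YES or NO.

NO

Order a: b = (1, 1, 1, 2, 4, 7, 7).
  b_1=1 ≤ 1
  b_2=1 ≤ 2
  b_3=1 ≤ 3
  b_4=2 ≤ 4
  b_5=4 ≤ 5
  b_6=7 > 6
  fails at i=6 ⇒ NO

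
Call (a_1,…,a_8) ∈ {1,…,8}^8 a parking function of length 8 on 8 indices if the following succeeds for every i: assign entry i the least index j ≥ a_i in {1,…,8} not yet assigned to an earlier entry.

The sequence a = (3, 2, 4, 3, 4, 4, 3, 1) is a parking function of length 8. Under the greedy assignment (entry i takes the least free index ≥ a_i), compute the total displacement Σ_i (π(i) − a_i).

12

Σπ = 36 ({1..8} each once); Σa = 3+2+4+3+4+4+3+1 = 24; disp = 36−24 = 12.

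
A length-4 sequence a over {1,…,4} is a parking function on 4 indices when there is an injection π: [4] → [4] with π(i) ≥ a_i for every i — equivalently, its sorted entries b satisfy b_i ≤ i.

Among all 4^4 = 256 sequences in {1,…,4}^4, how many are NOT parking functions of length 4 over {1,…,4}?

Count = (4+1−4)·(4+1)^{4−1} = 1·125 = 125
One tuple (3,4,4,2) → sorted (2,3,4,4): b_1=2>1, not a PF.
4^4 − 125 = 256 − 125 = 131

131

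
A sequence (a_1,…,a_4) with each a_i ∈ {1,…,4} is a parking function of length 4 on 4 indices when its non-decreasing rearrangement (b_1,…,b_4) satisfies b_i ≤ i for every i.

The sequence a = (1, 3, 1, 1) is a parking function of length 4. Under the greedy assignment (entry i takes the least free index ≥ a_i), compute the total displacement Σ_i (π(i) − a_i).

Σπ = 10 ({1..4} each once); Σa = 1+3+1+1 = 6; disp = 10−6 = 4.

4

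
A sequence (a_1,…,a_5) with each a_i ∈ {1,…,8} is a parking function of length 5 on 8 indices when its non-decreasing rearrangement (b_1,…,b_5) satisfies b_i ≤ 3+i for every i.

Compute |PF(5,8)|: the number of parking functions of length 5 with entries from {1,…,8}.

|PF| = (8+1−5)·(8+1)^{5−1} = 4 · 6561 = 26244 (Konheim–Weiss)
One tuple (6,6,3,3,4) → sorted (3,3,4,6,6): b_i ≤ 3+i ∀i, a PF.

26244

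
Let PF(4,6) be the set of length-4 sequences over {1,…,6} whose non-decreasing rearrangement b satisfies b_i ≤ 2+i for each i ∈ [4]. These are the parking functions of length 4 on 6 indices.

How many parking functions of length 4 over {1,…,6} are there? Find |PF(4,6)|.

1029

#PF = (6+1−4)·(6+1)^{4−1} = 3 · 343 = 1029 (Pollak)
Example (6,3,3,4) → sorted (3,3,4,6): b_i ≤ 2+i ∀i, a PF.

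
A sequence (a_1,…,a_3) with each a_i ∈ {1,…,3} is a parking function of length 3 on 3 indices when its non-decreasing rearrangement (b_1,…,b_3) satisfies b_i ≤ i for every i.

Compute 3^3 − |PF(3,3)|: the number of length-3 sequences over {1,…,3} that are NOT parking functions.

11

Count = (3+1−3)·(3+1)^{3−1} = 1×16 = 16 (Pollak)
Check (3,3,3) → sorted (3,3,3): b_1=3>1, not a PF.
3^3 − 16 = 27 − 16 = 11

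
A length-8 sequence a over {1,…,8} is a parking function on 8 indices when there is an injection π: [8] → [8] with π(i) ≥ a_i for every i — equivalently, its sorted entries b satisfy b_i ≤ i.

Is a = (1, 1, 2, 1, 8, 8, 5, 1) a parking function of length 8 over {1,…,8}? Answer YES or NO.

Rearranged: b = (1, 1, 1, 1, 2, 5, 8, 8).
  b_1=1 ≤ 1
  b_2=1 ≤ 2
  b_3=1 ≤ 3
  b_4=1 ≤ 4
  b_5=2 ≤ 5
  b_6=5 ≤ 6
  b_7=8 > 7
  fails at i=7 ⇒ NO

NO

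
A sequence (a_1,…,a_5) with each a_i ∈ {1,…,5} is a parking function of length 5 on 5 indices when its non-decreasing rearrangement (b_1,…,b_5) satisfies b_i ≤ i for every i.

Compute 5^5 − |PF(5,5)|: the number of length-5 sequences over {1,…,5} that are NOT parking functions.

1829

|PF(5,5)| = 1·6^4 = 1×1296 = 1296
Example (5,5,5,5,3) → sorted (3,5,5,5,5): b_1=3>1, not a PF.
So 3125 − 1296 = 1829 fail.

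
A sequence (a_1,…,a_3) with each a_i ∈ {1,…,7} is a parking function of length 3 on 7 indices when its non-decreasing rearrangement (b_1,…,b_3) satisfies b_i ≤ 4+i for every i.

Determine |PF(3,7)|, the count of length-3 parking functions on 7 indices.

|PF(3,7)| = 5·8^2 = 5×64 = 320
One tuple (5,1,2) → sorted (1,2,5): b_i ≤ 4+i ∀i, a PF.

320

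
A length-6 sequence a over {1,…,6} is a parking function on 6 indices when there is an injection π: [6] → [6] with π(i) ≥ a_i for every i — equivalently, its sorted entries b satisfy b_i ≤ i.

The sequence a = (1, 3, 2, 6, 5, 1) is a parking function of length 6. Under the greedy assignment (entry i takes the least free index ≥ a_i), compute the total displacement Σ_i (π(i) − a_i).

3

Σπ = 6·7/2 = 21 (π permutes [6]); Σa = 1+3+2+6+5+1 = 18; disp = 21−18 = 3.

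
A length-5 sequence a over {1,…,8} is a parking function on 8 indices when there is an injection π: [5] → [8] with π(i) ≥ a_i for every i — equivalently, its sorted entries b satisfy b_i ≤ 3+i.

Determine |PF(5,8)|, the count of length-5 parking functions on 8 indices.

|PF(5,8)| = (8+1−5)·(8+1)^{5−1} = 4×6561 = 26244 (Konheim–Weiss)
Check (1,1,2,2,5) → sorted (1,1,2,2,5): b_i ≤ 3+i ∀i, a PF.

26244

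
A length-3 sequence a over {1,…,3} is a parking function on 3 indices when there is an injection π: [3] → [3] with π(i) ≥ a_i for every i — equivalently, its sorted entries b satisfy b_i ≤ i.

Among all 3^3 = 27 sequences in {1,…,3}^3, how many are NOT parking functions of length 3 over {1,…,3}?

11

Count = (3+1−3)·(3+1)^{3−1} = 1×16 = 16 (Pollak)
E.g. (2,3,2) → sorted (2,2,3): b_1=2>1, not a PF.
3^3 − 16 = 27 − 16 = 11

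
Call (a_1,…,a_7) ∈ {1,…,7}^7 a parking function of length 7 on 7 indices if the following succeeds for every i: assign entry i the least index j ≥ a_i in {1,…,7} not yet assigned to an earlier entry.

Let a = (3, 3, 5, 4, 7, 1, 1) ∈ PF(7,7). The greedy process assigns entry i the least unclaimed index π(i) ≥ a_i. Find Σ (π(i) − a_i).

4

Σπ = 7·8/2 = 28 (π permutes [7]); Σa = 3+3+5+4+7+1+1 = 24; disp = 28−24 = 4.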